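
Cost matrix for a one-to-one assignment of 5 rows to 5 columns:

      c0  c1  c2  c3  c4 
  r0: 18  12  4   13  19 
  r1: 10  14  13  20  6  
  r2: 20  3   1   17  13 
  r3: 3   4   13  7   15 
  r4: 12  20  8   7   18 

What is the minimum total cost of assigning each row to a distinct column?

optimal assignment: row0→col2 (cost 4), row1→col4 (cost 6), row2→col1 (cost 3), row3→col0 (cost 3), row4→col3 (cost 7)
total = 4 + 6 + 3 + 3 + 7 = 23

Minimum assignment cost: 23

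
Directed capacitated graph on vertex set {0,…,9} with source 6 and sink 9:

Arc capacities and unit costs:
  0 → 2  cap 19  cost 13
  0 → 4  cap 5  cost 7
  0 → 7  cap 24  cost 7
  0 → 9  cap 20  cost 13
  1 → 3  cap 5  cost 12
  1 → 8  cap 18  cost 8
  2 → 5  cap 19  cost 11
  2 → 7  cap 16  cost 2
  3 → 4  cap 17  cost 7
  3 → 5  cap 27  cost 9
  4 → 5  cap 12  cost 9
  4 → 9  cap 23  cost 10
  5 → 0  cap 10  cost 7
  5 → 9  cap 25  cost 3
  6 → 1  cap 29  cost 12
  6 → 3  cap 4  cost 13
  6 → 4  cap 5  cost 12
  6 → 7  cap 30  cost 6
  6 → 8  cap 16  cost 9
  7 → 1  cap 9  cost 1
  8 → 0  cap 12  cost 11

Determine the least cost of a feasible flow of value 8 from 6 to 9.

Minimum cost for 8 units: 185

shortest-cost path #1: 6→4→9 push 5 @ unit cost 22 (adds 110)
shortest-cost path #2: 6→3→5→9 push 3 @ unit cost 25 (adds 75)
total cost = 185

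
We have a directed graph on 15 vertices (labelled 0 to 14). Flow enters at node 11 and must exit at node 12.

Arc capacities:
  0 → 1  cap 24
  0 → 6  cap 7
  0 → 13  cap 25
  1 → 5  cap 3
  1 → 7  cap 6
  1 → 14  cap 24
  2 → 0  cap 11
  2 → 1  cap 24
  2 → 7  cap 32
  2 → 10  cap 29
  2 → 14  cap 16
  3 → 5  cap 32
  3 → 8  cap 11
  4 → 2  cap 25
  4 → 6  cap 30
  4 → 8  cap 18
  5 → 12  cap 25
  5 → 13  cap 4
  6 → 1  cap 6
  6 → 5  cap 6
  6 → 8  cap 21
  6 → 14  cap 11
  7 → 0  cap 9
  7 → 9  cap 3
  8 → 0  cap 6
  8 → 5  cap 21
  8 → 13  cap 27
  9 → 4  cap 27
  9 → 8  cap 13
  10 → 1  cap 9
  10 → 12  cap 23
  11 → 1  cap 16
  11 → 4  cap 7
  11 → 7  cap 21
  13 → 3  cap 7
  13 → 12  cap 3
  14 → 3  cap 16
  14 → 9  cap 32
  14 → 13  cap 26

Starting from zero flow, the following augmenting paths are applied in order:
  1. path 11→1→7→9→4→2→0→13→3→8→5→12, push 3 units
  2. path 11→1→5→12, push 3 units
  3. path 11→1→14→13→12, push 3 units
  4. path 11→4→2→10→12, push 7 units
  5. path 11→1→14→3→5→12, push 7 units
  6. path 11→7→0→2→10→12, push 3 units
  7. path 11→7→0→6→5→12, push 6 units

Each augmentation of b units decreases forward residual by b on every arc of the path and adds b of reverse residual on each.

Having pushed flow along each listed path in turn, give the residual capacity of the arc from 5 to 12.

Residual capacity of (5,12): 6

after path 1 (11→1→7→9→4→2→0→13→3→8→5→12, push 3): res(5,12)=22
after path 2 (11→1→5→12, push 3): res(5,12)=19
after path 3 (11→1→14→13→12, push 3): res(5,12)=19
after path 4 (11→4→2→10→12, push 7): res(5,12)=19
after path 5 (11→1→14→3→5→12, push 7): res(5,12)=12
after path 6 (11→7→0→2→10→12, push 3): res(5,12)=12
after path 7 (11→7→0→6→5→12, push 6): res(5,12)=6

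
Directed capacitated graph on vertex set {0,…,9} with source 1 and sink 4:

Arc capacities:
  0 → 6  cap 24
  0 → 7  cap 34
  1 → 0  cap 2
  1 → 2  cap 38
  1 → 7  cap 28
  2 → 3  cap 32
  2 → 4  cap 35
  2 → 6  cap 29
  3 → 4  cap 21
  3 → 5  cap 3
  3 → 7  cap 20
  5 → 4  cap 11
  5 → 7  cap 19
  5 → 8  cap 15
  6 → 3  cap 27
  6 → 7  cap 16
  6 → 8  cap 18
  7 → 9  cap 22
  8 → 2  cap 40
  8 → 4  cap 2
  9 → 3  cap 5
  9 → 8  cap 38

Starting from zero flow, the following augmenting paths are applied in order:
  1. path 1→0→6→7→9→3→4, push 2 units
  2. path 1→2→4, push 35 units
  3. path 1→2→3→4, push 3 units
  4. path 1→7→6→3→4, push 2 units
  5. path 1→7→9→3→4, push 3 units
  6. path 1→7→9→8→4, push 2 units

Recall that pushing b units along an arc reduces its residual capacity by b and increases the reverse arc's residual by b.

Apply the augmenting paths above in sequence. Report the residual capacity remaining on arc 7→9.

Residual capacity of (7,9): 15

after path 1 (1→0→6→7→9→3→4, push 2): res(7,9)=20
after path 2 (1→2→4, push 35): res(7,9)=20
after path 3 (1→2→3→4, push 3): res(7,9)=20
after path 4 (1→7→6→3→4, push 2): res(7,9)=20
after path 5 (1→7→9→3→4, push 3): res(7,9)=17
after path 6 (1→7→9→8→4, push 2): res(7,9)=15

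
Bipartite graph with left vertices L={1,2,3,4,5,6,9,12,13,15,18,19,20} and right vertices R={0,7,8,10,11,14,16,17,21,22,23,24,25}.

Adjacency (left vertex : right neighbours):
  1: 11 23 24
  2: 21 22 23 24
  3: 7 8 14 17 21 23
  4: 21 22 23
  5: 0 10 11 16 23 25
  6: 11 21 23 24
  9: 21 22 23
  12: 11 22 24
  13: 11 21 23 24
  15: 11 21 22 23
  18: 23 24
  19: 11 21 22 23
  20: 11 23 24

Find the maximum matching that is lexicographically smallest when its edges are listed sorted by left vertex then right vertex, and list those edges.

Lex-smallest maximum matching: {(1,11), (2,21), (3,7), (4,22), (5,0), (6,23), (12,24)}

|M| = 7 (so the lex-smallest maximum matching has 7 edges)
process left vertices in ascending order; for each, take the smallest-labelled available neighbour that still permits 7 edges overall, or leave it unmatched if none does
lex-smallest matching: {1-11, 2-21, 3-7, 4-22, 5-0, 6-23, 12-24}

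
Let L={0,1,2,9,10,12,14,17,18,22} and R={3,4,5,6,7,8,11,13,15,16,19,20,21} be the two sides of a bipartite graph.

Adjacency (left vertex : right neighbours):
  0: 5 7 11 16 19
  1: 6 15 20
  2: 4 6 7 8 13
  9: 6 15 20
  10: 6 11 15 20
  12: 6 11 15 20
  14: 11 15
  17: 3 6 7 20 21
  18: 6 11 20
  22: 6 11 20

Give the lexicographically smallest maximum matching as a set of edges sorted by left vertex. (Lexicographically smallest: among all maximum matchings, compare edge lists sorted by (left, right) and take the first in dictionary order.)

|M| = 7 (so the lex-smallest maximum matching has 7 edges)
process left vertices in ascending order; for each, take the smallest-labelled available neighbour that still permits 7 edges overall, or leave it unmatched if none does
lex-smallest matching: {0-5, 1-6, 2-4, 9-15, 10-11, 12-20, 17-3}

Lex-smallest maximum matching: {(0,5), (1,6), (2,4), (9,15), (10,11), (12,20), (17,3)}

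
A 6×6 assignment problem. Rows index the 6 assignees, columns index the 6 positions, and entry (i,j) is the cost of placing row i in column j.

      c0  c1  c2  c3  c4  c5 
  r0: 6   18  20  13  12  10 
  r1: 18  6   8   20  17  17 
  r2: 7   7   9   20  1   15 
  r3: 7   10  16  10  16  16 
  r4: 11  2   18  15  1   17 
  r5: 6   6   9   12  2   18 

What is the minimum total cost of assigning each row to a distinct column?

optimal assignment: row0→col5 (cost 10), row1→col2 (cost 8), row2→col4 (cost 1), row3→col3 (cost 10), row4→col1 (cost 2), row5→col0 (cost 6)
total = 10 + 8 + 1 + 10 + 2 + 6 = 37

Minimum assignment cost: 37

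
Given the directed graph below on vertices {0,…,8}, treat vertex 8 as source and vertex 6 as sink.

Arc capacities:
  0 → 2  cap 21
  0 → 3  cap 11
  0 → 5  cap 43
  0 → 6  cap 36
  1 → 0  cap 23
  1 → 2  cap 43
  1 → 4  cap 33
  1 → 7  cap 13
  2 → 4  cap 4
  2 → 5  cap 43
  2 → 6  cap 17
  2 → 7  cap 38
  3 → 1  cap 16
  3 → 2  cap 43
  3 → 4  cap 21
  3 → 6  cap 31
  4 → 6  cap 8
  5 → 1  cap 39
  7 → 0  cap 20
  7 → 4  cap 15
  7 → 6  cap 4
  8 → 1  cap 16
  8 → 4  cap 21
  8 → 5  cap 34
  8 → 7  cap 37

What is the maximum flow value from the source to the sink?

Maximum flow value: 72

augment #1: 8→4→6 bottleneck 8, total now 8
augment #2: 8→7→6 bottleneck 4, total now 12
augment #3: 8→1→0→6 bottleneck 16, total now 28
augment #4: 8→7→0→6 bottleneck 20, total now 48
augment #5: 8→5→1→2→6 bottleneck 17, total now 65
augment #6: 8→5→1→0→3→6 bottleneck 7, total now 72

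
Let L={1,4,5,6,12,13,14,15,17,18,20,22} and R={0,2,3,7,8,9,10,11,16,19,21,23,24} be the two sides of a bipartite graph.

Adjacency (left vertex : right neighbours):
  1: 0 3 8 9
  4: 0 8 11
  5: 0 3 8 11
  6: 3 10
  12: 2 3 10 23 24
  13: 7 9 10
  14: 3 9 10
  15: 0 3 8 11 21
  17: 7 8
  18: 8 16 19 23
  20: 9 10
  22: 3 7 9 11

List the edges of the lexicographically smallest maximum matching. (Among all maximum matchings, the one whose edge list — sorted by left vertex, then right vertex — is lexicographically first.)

Lex-smallest maximum matching: {(1,0), (4,8), (5,3), (6,10), (12,2), (13,7), (14,9), (15,21), (18,16), (22,11)}

|M| = 10 (so the lex-smallest maximum matching has 10 edges)
process left vertices in ascending order; for each, take the smallest-labelled available neighbour that still permits 10 edges overall, or leave it unmatched if none does
lex-smallest matching: {1-0, 4-8, 5-3, 6-10, 12-2, 13-7, 14-9, 15-21, 18-16, 22-11}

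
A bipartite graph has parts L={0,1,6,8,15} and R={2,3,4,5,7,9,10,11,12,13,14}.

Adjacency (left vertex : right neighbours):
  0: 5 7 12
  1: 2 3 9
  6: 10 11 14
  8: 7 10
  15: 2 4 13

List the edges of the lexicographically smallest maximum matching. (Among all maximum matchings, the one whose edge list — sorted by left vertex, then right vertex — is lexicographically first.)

Lex-smallest maximum matching: {(0,5), (1,2), (6,10), (8,7), (15,4)}

|M| = 5 (so the lex-smallest maximum matching has 5 edges)
process left vertices in ascending order; for each, take the smallest-labelled available neighbour that still permits 5 edges overall, or leave it unmatched if none does
lex-smallest matching: {0-5, 1-2, 6-10, 8-7, 15-4}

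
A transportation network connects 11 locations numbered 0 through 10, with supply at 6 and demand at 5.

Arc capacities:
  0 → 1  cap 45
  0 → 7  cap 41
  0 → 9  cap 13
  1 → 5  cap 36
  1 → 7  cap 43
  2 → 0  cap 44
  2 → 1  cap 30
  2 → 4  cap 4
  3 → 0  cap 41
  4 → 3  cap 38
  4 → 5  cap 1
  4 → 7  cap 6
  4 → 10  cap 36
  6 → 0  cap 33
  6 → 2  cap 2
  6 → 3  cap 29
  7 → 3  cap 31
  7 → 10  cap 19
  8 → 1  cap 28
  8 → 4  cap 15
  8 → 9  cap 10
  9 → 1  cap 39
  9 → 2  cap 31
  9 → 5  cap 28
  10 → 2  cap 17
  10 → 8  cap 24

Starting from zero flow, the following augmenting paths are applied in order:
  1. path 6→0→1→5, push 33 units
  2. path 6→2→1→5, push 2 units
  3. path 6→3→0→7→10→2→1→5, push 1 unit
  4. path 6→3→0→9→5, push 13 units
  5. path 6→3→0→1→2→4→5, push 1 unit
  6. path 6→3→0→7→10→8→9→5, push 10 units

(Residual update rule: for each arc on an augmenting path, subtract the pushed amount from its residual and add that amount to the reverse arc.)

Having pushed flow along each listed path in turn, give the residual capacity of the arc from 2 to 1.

after path 1 (6→0→1→5, push 33): res(2,1)=30
after path 2 (6→2→1→5, push 2): res(2,1)=28
after path 3 (6→3→0→7→10→2→1→5, push 1): res(2,1)=27
after path 4 (6→3→0→9→5, push 13): res(2,1)=27
after path 5 (6→3→0→1→2→4→5, push 1): res(2,1)=28
after path 6 (6→3→0→7→10→8→9→5, push 10): res(2,1)=28

Residual capacity of (2,1): 28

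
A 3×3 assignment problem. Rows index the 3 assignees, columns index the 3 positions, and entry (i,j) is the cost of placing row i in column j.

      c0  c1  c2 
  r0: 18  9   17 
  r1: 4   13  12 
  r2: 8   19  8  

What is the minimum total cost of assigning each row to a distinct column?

Minimum assignment cost: 21

optimal assignment: row0→col1 (cost 9), row1→col0 (cost 4), row2→col2 (cost 8)
total = 9 + 4 + 8 = 21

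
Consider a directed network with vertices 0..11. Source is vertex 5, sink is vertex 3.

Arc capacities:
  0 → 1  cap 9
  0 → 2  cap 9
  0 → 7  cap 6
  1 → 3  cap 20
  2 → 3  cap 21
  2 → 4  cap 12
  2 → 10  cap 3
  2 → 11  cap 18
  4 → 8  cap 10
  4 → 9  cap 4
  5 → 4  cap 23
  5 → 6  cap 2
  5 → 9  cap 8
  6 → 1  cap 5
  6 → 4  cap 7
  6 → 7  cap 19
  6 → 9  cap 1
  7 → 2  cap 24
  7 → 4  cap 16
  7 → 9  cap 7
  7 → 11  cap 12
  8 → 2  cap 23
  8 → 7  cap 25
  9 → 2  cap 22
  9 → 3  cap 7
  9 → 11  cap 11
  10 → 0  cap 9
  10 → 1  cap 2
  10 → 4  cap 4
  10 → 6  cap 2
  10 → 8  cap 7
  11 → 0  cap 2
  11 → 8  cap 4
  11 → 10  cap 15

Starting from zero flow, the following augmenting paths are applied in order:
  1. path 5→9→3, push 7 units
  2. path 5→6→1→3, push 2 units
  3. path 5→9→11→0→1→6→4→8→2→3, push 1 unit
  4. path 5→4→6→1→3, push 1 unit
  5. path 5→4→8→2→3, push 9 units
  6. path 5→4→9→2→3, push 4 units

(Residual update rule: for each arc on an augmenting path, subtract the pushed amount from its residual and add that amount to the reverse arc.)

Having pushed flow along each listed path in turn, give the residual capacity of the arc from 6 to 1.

Residual capacity of (6,1): 3

after path 1 (5→9→3, push 7): res(6,1)=5
after path 2 (5→6→1→3, push 2): res(6,1)=3
after path 3 (5→9→11→0→1→6→4→8→2→3, push 1): res(6,1)=4
after path 4 (5→4→6→1→3, push 1): res(6,1)=3
after path 5 (5→4→8→2→3, push 9): res(6,1)=3
after path 6 (5→4→9→2→3, push 4): res(6,1)=3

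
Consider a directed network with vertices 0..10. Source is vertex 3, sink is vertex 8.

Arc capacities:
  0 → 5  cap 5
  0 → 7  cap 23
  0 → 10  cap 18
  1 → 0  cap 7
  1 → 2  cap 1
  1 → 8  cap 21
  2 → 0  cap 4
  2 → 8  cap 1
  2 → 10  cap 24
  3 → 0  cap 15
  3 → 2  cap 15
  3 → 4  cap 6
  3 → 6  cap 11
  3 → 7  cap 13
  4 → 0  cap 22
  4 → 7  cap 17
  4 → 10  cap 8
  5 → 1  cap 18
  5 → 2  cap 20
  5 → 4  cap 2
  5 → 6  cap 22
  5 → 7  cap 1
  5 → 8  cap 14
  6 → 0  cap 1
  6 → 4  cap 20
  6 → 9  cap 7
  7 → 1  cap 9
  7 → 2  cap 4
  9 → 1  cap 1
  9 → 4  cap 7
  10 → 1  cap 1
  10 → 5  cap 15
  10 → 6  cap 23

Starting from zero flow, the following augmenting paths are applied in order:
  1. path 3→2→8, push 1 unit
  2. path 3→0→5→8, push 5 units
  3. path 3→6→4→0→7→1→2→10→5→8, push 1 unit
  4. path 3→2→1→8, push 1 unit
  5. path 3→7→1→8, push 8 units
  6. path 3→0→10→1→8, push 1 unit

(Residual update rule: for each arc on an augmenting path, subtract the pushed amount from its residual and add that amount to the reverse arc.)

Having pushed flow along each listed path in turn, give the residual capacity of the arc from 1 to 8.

after path 1 (3→2→8, push 1): res(1,8)=21
after path 2 (3→0→5→8, push 5): res(1,8)=21
after path 3 (3→6→4→0→7→1→2→10→5→8, push 1): res(1,8)=21
after path 4 (3→2→1→8, push 1): res(1,8)=20
after path 5 (3→7→1→8, push 8): res(1,8)=12
after path 6 (3→0→10→1→8, push 1): res(1,8)=11

Residual capacity of (1,8): 11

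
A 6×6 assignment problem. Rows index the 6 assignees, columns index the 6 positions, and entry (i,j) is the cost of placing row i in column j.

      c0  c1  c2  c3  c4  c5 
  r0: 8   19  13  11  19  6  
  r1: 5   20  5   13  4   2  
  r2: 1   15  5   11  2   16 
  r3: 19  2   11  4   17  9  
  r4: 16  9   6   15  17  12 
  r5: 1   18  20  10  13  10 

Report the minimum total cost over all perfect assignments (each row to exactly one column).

optimal assignment: row0→col3 (cost 11), row1→col5 (cost 2), row2→col4 (cost 2), row3→col1 (cost 2), row4→col2 (cost 6), row5→col0 (cost 1)
total = 11 + 2 + 2 + 2 + 6 + 1 = 24

Minimum assignment cost: 24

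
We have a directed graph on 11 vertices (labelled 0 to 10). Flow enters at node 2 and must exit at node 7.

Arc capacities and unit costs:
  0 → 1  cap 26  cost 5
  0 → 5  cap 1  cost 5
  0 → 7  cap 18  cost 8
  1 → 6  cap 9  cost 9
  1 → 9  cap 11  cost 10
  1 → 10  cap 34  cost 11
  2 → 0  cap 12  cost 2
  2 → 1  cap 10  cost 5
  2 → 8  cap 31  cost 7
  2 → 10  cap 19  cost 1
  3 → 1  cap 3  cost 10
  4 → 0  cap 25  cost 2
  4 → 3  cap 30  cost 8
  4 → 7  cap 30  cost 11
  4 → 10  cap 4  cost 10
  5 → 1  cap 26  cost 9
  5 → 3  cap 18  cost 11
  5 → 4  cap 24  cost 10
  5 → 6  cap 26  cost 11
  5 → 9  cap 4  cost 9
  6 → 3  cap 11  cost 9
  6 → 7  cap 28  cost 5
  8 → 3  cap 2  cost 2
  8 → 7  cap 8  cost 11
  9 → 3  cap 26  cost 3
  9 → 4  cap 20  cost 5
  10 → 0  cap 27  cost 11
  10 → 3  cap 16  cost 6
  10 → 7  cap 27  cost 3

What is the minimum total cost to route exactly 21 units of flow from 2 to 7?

Minimum cost for 21 units: 96

shortest-cost path #1: 2→10→7 push 19 @ unit cost 4 (adds 76)
shortest-cost path #2: 2→0→7 push 2 @ unit cost 10 (adds 20)
total cost = 96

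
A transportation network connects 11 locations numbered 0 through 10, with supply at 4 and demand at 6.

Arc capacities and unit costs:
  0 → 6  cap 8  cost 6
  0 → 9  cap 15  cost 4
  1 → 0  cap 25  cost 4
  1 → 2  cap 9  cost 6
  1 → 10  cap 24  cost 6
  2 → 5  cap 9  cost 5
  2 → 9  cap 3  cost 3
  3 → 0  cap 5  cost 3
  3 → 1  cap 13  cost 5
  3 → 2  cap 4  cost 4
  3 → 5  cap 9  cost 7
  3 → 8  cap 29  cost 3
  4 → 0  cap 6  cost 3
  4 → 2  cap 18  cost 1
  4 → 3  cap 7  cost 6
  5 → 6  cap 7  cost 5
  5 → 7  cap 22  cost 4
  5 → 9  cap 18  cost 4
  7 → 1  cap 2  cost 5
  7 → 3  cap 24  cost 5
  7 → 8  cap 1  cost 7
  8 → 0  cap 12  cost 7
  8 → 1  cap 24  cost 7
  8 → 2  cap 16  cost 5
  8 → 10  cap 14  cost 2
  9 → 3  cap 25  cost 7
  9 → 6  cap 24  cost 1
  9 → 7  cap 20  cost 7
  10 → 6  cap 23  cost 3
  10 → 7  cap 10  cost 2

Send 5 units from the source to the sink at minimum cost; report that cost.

Minimum cost for 5 units: 31

shortest-cost path #1: 4→2→9→6 push 3 @ unit cost 5 (adds 15)
shortest-cost path #2: 4→0→9→6 push 2 @ unit cost 8 (adds 16)
total cost = 31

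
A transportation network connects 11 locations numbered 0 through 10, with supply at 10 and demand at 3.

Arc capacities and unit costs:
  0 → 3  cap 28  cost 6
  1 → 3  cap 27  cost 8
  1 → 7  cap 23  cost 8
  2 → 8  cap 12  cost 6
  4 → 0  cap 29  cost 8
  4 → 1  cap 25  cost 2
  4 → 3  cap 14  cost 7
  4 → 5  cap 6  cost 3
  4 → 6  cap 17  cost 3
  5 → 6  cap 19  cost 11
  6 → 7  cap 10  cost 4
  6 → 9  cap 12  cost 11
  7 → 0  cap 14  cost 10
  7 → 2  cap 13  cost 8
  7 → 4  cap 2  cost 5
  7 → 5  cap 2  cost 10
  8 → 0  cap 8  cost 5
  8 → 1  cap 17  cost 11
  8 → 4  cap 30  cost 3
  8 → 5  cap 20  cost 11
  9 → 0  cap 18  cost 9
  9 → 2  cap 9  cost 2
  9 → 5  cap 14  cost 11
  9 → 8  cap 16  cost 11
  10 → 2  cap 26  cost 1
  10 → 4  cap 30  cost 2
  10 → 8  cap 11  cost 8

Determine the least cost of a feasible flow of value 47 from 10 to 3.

shortest-cost path #1: 10→4→3 push 14 @ unit cost 9 (adds 126)
shortest-cost path #2: 10→4→1→3 push 16 @ unit cost 12 (adds 192)
shortest-cost path #3: 10→2→8→0→3 push 8 @ unit cost 18 (adds 144)
shortest-cost path #4: 10→2→8→4→1→3 push 4 @ unit cost 20 (adds 80)
shortest-cost path #5: 10→8→4→1→3 push 5 @ unit cost 21 (adds 105)
total cost = 647

Minimum cost for 47 units: 647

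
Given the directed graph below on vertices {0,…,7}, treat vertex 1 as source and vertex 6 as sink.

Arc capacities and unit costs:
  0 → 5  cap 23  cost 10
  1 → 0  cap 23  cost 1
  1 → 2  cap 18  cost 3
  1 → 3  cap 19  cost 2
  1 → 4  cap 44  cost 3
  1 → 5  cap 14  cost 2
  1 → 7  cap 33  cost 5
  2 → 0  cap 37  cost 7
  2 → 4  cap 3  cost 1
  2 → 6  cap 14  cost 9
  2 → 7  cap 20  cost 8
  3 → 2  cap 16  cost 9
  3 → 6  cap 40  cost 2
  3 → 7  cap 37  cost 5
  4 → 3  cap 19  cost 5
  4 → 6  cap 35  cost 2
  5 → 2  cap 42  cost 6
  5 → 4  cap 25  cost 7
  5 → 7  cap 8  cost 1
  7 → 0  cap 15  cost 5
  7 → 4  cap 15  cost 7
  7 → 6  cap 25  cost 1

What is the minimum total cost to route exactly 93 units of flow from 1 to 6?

Minimum cost for 93 units: 532

shortest-cost path #1: 1→3→6 push 19 @ unit cost 4 (adds 76)
shortest-cost path #2: 1→5→7→6 push 8 @ unit cost 4 (adds 32)
shortest-cost path #3: 1→4→6 push 35 @ unit cost 5 (adds 175)
shortest-cost path #4: 1→7→6 push 17 @ unit cost 6 (adds 102)
shortest-cost path #5: 1→4→3→6 push 9 @ unit cost 10 (adds 90)
shortest-cost path #6: 1→2→4→3→6 push 3 @ unit cost 11 (adds 33)
shortest-cost path #7: 1→2→6 push 2 @ unit cost 12 (adds 24)
total cost = 532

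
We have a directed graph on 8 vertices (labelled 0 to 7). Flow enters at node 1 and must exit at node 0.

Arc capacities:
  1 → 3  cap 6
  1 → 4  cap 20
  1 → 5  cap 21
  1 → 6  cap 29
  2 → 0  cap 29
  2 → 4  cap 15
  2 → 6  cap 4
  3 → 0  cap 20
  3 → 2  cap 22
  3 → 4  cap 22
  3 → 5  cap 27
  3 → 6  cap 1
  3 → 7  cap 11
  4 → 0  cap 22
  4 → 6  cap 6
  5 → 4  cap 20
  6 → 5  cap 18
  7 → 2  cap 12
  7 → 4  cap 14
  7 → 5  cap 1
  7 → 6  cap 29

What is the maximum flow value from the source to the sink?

augment #1: 1→3→0 bottleneck 6, total now 6
augment #2: 1→4→0 bottleneck 20, total now 26
augment #3: 1→5→4→0 bottleneck 2, total now 28

Maximum flow value: 28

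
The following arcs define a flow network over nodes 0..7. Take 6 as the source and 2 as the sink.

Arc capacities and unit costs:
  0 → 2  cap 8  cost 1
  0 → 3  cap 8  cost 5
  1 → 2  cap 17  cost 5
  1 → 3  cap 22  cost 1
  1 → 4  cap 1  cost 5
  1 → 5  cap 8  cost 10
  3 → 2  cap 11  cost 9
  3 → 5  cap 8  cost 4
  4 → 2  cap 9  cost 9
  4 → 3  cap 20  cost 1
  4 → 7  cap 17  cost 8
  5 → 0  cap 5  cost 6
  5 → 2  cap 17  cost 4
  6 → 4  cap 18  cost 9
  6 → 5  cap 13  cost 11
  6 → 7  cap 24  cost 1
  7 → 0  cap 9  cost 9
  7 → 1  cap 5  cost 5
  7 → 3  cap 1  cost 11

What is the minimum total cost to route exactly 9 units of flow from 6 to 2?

shortest-cost path #1: 6→7→0→2 push 8 @ unit cost 11 (adds 88)
shortest-cost path #2: 6→7→1→2 push 1 @ unit cost 11 (adds 11)
total cost = 99

Minimum cost for 9 units: 99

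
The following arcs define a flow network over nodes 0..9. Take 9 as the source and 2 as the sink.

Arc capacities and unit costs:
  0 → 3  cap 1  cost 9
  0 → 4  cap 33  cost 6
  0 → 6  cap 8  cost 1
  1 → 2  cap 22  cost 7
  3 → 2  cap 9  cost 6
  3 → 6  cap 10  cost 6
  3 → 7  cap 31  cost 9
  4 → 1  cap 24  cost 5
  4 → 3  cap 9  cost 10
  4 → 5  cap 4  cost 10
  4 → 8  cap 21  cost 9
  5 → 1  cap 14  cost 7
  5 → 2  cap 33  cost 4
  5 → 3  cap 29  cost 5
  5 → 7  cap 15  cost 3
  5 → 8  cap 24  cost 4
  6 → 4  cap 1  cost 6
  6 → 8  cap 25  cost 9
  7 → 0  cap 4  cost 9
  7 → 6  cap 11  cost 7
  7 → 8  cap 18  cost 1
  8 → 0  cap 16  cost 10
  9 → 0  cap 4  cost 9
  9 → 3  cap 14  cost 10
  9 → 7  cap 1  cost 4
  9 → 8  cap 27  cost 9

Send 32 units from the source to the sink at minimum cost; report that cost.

Minimum cost for 32 units: 957

shortest-cost path #1: 9→3→2 push 9 @ unit cost 16 (adds 144)
shortest-cost path #2: 9→0→4→1→2 push 4 @ unit cost 27 (adds 108)
shortest-cost path #3: 9→7→6→4→1→2 push 1 @ unit cost 29 (adds 29)
shortest-cost path #4: 9→3→6→7→0→4→1→2 push 1 @ unit cost 36 (adds 36)
shortest-cost path #5: 9→8→0→4→1→2 push 16 @ unit cost 37 (adds 592)
shortest-cost path #6: 9→3→7→0→4→5→2 push 1 @ unit cost 48 (adds 48)
total cost = 957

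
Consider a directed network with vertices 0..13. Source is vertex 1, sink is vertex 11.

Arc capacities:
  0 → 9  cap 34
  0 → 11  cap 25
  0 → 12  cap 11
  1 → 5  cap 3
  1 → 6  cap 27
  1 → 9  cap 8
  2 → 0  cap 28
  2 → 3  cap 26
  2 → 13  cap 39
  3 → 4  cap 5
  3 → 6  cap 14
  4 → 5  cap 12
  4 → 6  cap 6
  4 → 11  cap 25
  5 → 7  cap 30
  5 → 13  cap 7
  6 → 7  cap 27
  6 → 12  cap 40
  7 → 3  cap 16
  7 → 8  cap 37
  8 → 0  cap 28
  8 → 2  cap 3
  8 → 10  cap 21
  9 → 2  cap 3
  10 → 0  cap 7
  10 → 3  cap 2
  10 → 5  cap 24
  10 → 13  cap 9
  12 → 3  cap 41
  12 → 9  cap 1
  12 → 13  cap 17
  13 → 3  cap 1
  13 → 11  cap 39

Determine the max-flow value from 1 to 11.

augment #1: 1→5→13→11 bottleneck 3, total now 3
augment #2: 1→6→12→13→11 bottleneck 17, total now 20
augment #3: 1→9→2→0→11 bottleneck 3, total now 23
augment #4: 1→6→7→3→4→11 bottleneck 5, total now 28
augment #5: 1→6→7→8→0→11 bottleneck 5, total now 33

Maximum flow value: 33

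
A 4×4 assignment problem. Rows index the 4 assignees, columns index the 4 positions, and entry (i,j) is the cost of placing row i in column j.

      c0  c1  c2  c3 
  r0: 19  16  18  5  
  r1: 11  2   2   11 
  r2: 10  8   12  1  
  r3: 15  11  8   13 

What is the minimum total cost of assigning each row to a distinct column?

optimal assignment: row0→col3 (cost 5), row1→col1 (cost 2), row2→col0 (cost 10), row3→col2 (cost 8)
total = 5 + 2 + 10 + 8 = 25

Minimum assignment cost: 25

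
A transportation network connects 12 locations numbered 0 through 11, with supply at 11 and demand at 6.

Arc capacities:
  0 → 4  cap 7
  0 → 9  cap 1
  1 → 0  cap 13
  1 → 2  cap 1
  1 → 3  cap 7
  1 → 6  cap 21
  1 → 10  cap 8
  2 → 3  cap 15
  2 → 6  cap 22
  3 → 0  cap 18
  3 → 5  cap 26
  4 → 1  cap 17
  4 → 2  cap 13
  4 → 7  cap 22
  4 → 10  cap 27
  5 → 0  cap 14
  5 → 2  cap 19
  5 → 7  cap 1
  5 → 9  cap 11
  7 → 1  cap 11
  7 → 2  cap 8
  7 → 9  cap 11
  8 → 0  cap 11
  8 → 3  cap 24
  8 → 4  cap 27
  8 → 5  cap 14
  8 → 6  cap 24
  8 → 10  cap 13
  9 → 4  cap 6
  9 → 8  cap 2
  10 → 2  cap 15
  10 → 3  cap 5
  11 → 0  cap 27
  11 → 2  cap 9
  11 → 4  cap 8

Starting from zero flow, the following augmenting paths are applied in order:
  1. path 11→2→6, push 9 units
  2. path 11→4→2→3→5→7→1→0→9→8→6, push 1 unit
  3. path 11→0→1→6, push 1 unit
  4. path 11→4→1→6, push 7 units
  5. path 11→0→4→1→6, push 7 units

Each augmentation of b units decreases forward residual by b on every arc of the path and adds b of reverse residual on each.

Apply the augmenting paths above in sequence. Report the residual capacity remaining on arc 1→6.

after path 1 (11→2→6, push 9): res(1,6)=21
after path 2 (11→4→2→3→5→7→1→0→9→8→6, push 1): res(1,6)=21
after path 3 (11→0→1→6, push 1): res(1,6)=20
after path 4 (11→4→1→6, push 7): res(1,6)=13
after path 5 (11→0→4→1→6, push 7): res(1,6)=6

Residual capacity of (1,6): 6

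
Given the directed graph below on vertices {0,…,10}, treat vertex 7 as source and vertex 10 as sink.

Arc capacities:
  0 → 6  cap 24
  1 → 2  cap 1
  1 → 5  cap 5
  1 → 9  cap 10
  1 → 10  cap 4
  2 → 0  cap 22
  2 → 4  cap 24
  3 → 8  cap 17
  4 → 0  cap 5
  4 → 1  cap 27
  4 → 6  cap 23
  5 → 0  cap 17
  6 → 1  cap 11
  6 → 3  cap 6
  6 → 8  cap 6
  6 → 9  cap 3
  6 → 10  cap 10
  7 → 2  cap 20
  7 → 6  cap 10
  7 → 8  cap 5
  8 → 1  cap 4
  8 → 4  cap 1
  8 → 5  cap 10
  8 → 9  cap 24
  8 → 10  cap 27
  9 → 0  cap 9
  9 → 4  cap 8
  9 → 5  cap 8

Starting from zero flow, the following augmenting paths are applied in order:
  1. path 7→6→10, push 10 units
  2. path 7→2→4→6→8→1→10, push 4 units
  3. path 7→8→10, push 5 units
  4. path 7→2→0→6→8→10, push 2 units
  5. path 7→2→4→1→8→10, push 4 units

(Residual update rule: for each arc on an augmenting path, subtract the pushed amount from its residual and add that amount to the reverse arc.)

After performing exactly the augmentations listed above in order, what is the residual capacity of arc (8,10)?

Residual capacity of (8,10): 16

after path 1 (7→6→10, push 10): res(8,10)=27
after path 2 (7→2→4→6→8→1→10, push 4): res(8,10)=27
after path 3 (7→8→10, push 5): res(8,10)=22
after path 4 (7→2→0→6→8→10, push 2): res(8,10)=20
after path 5 (7→2→4→1→8→10, push 4): res(8,10)=16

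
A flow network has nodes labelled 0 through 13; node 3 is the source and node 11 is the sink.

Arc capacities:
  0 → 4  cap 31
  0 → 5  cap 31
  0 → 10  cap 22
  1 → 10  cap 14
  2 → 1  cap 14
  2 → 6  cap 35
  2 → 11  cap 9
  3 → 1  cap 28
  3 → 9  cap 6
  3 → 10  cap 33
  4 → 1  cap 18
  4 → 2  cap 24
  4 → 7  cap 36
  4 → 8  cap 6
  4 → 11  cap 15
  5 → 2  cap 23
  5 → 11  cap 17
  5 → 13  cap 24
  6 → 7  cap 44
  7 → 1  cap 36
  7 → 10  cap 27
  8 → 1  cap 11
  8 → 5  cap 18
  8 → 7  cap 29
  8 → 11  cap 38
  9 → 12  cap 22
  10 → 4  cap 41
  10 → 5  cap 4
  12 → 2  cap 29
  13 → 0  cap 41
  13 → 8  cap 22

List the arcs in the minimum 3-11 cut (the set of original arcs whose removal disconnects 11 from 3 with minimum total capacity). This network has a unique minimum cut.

Min-cut arcs: {(2,11), (4,8), (4,11), (10,5)} (total capacity 34)

augment #1: 3→10→4→11 push 15
augment #2: 3→10→5→11 push 4
augment #3: 3→9→12→2→11 push 6
augment #4: 3→10→4→2→11 push 3
augment #5: 3→10→4→8→11 push 6
max flow = 34; residual-reachable set from 3 gives S-side
cut edges (S→T): {(2,11), (4,8), (4,11), (10,5)} total cap 34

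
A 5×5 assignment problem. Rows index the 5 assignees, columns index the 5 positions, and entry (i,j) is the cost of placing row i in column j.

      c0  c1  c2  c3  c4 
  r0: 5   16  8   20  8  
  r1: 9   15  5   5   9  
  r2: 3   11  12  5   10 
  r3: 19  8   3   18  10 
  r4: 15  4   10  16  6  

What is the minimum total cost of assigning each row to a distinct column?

Minimum assignment cost: 23

optimal assignment: row0→col4 (cost 8), row1→col3 (cost 5), row2→col0 (cost 3), row3→col2 (cost 3), row4→col1 (cost 4)
total = 8 + 5 + 3 + 3 + 4 = 23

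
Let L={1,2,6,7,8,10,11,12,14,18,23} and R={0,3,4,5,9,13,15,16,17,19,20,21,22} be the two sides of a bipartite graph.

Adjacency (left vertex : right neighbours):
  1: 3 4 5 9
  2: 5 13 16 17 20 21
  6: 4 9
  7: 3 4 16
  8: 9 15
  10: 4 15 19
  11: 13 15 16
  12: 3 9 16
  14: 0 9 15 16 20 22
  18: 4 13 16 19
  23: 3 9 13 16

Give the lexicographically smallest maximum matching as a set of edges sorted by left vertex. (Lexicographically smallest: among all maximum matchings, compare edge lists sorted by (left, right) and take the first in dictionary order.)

|M| = 10 (so the lex-smallest maximum matching has 10 edges)
process left vertices in ascending order; for each, take the smallest-labelled available neighbour that still permits 10 edges overall, or leave it unmatched if none does
lex-smallest matching: {1-5, 2-17, 6-4, 7-3, 8-9, 10-15, 11-13, 12-16, 14-0, 18-19}

Lex-smallest maximum matching: {(1,5), (2,17), (6,4), (7,3), (8,9), (10,15), (11,13), (12,16), (14,0), (18,19)}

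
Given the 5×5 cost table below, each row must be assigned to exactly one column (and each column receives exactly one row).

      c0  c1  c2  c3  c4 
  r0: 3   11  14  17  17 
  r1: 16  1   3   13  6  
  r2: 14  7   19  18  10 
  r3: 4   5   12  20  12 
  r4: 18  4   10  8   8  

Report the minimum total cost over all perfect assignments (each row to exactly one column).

optimal assignment: row0→col0 (cost 3), row1→col2 (cost 3), row2→col4 (cost 10), row3→col1 (cost 5), row4→col3 (cost 8)
total = 3 + 3 + 10 + 5 + 8 = 29

Minimum assignment cost: 29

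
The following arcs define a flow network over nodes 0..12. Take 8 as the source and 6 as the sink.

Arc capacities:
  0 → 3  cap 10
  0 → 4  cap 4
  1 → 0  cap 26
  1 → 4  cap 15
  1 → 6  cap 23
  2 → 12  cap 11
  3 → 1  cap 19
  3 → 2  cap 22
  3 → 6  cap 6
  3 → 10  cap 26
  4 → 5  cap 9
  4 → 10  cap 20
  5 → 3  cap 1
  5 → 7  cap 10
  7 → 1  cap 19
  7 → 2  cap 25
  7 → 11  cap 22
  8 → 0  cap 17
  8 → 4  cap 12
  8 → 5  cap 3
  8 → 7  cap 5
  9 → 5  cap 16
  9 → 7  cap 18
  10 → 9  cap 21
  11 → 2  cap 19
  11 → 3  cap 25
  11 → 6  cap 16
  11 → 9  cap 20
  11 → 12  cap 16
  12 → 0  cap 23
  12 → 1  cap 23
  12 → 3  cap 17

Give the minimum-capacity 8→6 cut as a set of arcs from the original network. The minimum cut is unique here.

augment #1: 8→0→3→6 push 6
augment #2: 8→7→1→6 push 5
augment #3: 8→0→3→1→6 push 4
augment #4: 8→5→3→1→6 push 1
augment #5: 8→5→7→1→6 push 2
augment #6: 8→4→5→7→1→6 push 8
augment #7: 8→4→10→9→7→1→6 push 3
augment #8: 8→4→10→9→7→11→6 push 1
augment #9: 8→0→4→10→9→7→11→6 push 4
max flow = 34; residual-reachable set from 8 gives S-side
cut edges (S→T): {(0,3), (0,4), (8,4), (8,5), (8,7)} total cap 34

Min-cut arcs: {(0,3), (0,4), (8,4), (8,5), (8,7)} (total capacity 34)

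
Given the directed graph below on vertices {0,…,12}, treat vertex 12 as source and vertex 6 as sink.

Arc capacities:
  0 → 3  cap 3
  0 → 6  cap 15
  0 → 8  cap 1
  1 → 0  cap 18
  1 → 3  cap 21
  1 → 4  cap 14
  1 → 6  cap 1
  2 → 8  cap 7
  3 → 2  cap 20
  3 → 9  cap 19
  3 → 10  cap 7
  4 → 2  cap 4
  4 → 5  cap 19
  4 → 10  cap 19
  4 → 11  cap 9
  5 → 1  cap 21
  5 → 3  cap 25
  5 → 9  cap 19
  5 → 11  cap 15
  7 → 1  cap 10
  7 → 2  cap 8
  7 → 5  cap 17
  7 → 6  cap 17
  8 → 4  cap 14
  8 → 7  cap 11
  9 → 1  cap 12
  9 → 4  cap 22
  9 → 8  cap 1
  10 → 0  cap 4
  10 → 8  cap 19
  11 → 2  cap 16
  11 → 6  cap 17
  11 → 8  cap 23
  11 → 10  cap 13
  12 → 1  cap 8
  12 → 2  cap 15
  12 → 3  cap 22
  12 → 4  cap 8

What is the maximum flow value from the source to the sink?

augment #1: 12→1→6 bottleneck 1, total now 1
augment #2: 12→1→0→6 bottleneck 7, total now 8
augment #3: 12→4→11→6 bottleneck 8, total now 16
augment #4: 12→2→8→7→6 bottleneck 7, total now 23
augment #5: 12→3→10→0→6 bottleneck 4, total now 27
augment #6: 12→3→9→1→0→6 bottleneck 4, total now 31
augment #7: 12→3→9→4→11→6 bottleneck 1, total now 32
augment #8: 12→3→9→8→7→6 bottleneck 1, total now 33
augment #9: 12→3→10→8→7→6 bottleneck 3, total now 36
augment #10: 12→3→9→4→5→11→6 bottleneck 8, total now 44

Maximum flow value: 44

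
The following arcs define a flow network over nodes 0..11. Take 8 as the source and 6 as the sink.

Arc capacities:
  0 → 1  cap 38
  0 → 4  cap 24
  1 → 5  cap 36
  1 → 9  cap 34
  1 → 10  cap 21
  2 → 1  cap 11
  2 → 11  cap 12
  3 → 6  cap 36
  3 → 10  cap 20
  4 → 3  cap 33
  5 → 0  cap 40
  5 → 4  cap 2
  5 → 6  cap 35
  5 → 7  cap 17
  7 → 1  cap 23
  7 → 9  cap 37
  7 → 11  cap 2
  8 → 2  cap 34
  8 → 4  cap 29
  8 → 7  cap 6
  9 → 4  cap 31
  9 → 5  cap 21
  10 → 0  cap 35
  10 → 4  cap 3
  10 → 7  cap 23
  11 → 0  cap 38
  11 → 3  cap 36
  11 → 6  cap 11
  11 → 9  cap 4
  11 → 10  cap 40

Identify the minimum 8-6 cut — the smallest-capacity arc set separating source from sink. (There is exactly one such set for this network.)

augment #1: 8→2→11→6 push 11
augment #2: 8→4→3→6 push 29
augment #3: 8→2→1→5→6 push 11
augment #4: 8→2→11→3→6 push 1
augment #5: 8→7→1→5→6 push 6
max flow = 58; residual-reachable set from 8 gives S-side
cut edges (S→T): {(2,1), (2,11), (8,4), (8,7)} total cap 58

Min-cut arcs: {(2,1), (2,11), (8,4), (8,7)} (total capacity 58)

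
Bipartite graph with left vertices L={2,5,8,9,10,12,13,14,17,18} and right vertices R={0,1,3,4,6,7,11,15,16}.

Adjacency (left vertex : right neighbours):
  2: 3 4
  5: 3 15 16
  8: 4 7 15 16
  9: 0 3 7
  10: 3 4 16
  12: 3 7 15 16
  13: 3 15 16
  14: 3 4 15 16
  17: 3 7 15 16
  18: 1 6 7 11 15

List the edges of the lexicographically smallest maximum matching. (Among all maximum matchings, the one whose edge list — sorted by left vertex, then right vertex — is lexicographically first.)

|M| = 7 (so the lex-smallest maximum matching has 7 edges)
process left vertices in ascending order; for each, take the smallest-labelled available neighbour that still permits 7 edges overall, or leave it unmatched if none does
lex-smallest matching: {2-3, 5-15, 8-4, 9-0, 10-16, 12-7, 18-1}

Lex-smallest maximum matching: {(2,3), (5,15), (8,4), (9,0), (10,16), (12,7), (18,1)}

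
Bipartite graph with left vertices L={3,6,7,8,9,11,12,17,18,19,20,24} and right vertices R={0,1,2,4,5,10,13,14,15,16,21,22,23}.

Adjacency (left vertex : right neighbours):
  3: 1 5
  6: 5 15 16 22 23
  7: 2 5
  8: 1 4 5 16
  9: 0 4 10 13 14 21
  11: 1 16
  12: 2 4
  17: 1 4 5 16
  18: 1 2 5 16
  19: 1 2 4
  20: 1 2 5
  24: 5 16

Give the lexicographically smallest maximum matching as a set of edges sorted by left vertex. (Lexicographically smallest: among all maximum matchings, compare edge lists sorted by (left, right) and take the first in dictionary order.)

|M| = 7 (so the lex-smallest maximum matching has 7 edges)
process left vertices in ascending order; for each, take the smallest-labelled available neighbour that still permits 7 edges overall, or leave it unmatched if none does
lex-smallest matching: {3-1, 6-15, 7-2, 8-4, 9-0, 11-16, 17-5}

Lex-smallest maximum matching: {(3,1), (6,15), (7,2), (8,4), (9,0), (11,16), (17,5)}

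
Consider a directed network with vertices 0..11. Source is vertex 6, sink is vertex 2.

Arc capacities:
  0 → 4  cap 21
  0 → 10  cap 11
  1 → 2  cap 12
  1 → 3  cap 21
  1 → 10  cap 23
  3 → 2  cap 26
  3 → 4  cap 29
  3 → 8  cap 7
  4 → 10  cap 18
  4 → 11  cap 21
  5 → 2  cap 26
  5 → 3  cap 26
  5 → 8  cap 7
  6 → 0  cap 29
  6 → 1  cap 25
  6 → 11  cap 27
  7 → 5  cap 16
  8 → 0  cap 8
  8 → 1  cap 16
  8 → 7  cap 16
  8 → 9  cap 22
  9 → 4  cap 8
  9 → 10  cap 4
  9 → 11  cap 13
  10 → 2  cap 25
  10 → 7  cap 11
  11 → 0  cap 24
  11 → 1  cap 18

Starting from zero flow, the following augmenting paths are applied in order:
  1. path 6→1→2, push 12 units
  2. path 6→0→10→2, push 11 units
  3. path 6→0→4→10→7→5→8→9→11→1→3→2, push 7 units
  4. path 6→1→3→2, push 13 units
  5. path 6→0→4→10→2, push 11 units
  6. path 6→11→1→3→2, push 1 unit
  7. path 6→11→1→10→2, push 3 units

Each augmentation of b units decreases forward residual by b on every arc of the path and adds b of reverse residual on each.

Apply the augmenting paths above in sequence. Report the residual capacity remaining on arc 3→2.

Residual capacity of (3,2): 5

after path 1 (6→1→2, push 12): res(3,2)=26
after path 2 (6→0→10→2, push 11): res(3,2)=26
after path 3 (6→0→4→10→7→5→8→9→11→1→3→2, push 7): res(3,2)=19
after path 4 (6→1→3→2, push 13): res(3,2)=6
after path 5 (6→0→4→10→2, push 11): res(3,2)=6
after path 6 (6→11→1→3→2, push 1): res(3,2)=5
after path 7 (6→11→1→10→2, push 3): res(3,2)=5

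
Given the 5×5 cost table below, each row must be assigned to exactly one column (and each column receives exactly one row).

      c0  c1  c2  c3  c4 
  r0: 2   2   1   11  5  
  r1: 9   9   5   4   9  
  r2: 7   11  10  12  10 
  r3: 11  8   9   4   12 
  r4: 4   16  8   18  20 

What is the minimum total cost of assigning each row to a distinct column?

Minimum assignment cost: 25

optimal assignment: row0→col1 (cost 2), row1→col2 (cost 5), row2→col4 (cost 10), row3→col3 (cost 4), row4→col0 (cost 4)
total = 2 + 5 + 10 + 4 + 4 = 25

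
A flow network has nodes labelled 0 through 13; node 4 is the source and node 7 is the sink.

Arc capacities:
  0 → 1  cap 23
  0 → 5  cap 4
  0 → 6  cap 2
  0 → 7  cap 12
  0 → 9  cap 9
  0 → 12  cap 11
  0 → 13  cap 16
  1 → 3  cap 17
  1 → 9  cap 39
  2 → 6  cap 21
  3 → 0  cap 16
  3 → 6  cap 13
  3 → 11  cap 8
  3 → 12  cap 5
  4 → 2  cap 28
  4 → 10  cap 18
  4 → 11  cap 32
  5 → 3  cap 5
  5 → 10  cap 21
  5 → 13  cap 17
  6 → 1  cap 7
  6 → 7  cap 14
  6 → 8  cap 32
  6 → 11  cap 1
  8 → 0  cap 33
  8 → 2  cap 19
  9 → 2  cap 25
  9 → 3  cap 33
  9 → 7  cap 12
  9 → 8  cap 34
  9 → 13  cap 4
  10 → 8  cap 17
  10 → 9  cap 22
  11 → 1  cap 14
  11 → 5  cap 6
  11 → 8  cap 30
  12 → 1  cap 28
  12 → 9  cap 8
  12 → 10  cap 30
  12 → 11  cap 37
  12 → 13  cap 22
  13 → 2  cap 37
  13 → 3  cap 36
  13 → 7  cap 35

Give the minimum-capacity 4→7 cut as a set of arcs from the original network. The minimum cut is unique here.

augment #1: 4→2→6→7 push 14
augment #2: 4→10→9→7 push 12
augment #3: 4→10→8→0→7 push 6
augment #4: 4→11→5→13→7 push 6
augment #5: 4→11→8→0→7 push 6
augment #6: 4→11→1→9→13→7 push 4
augment #7: 4→11→8→0→13→7 push 16
augment #8: 4→2→6→1→3→12→13→7 push 5
augment #9: 4→2→6→8→0→5→13→7 push 2
max flow = 71; residual-reachable set from 4 gives S-side
cut edges (S→T): {(2,6), (4,10), (4,11)} total cap 71

Min-cut arcs: {(2,6), (4,10), (4,11)} (total capacity 71)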